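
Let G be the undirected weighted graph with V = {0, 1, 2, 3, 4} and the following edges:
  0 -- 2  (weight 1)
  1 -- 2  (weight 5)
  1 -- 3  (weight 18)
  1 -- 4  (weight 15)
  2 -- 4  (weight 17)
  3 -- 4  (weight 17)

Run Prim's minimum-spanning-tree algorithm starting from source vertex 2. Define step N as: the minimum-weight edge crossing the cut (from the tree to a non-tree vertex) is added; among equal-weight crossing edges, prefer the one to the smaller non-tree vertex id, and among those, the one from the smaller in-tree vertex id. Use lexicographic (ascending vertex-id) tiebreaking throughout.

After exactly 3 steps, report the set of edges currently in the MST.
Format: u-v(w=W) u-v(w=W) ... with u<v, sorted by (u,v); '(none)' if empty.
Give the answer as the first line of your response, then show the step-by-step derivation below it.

0-2(w=1) 1-2(w=5) 1-4(w=15)

step 1: add edge 0-2 (w=1); MST = {0-2(w=1)}
step 2: add edge 1-2 (w=5); MST = {0-2(w=1) 1-2(w=5)}
step 3: add edge 1-4 (w=15); MST = {0-2(w=1) 1-2(w=5) 1-4(w=15)}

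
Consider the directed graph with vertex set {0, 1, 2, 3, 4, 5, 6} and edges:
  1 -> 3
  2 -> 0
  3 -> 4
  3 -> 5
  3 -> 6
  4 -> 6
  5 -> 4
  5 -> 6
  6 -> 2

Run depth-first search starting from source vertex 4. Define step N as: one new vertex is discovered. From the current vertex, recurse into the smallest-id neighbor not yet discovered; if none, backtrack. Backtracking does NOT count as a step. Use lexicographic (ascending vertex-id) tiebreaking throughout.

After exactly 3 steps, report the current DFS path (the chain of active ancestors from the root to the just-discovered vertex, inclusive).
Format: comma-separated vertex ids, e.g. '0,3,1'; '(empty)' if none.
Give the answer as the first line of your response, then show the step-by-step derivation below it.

4,6,2

step 1: discover 4; path=4; order=4
step 2: discover 6; path=4>6; order=4,6
step 3: discover 2; path=4>6>2; order=4,6,2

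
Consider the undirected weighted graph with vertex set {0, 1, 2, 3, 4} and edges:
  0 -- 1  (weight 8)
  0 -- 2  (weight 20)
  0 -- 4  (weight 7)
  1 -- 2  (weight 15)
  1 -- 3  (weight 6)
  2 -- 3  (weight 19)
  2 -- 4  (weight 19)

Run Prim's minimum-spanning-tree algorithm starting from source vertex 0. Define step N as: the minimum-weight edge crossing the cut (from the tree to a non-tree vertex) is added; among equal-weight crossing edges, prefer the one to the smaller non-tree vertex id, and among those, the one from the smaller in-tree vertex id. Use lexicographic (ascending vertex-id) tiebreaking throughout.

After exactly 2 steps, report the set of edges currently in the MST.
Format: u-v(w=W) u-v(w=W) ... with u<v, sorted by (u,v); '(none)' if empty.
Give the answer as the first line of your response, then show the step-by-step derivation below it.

0-1(w=8) 0-4(w=7)

step 1: add edge 0-4 (w=7); MST = {0-4(w=7)}
step 2: add edge 0-1 (w=8); MST = {0-1(w=8) 0-4(w=7)}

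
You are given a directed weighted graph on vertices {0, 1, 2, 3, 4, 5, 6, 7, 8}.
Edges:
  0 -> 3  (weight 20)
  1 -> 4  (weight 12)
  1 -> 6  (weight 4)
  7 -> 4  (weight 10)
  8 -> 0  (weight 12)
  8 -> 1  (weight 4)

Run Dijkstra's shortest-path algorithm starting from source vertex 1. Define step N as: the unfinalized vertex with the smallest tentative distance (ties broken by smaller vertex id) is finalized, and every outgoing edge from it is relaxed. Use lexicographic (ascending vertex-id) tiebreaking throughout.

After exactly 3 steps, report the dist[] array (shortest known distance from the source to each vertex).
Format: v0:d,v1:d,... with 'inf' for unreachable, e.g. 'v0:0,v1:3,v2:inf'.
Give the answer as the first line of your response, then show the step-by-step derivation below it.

v0:inf,v1:0,v2:inf,v3:inf,v4:12,v5:inf,v6:4,v7:inf,v8:inf

step 1: dist = v0:inf,v1:0,v2:inf,v3:inf,v4:12,v5:inf,v6:4,v7:inf,v8:inf
step 2: dist = v0:inf,v1:0,v2:inf,v3:inf,v4:12,v5:inf,v6:4,v7:inf,v8:inf
step 3: dist = v0:inf,v1:0,v2:inf,v3:inf,v4:12,v5:inf,v6:4,v7:inf,v8:inf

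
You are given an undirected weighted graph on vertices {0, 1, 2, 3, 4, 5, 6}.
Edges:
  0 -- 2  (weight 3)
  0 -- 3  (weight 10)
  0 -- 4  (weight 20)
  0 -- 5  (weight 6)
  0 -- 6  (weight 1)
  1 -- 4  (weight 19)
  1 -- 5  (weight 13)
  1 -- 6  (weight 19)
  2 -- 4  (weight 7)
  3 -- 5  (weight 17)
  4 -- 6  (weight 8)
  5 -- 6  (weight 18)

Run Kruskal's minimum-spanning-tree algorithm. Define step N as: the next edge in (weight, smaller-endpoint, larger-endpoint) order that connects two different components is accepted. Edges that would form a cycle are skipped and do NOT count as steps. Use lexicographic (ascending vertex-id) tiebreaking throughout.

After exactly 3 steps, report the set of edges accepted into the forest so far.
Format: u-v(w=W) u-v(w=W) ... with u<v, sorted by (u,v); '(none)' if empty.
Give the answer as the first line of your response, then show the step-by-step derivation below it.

0-2(w=3) 0-5(w=6) 0-6(w=1)

step 1: add edge 0-6 (w=1); MST = {0-6(w=1)}
step 2: add edge 0-2 (w=3); MST = {0-2(w=3) 0-6(w=1)}
step 3: add edge 0-5 (w=6); MST = {0-2(w=3) 0-5(w=6) 0-6(w=1)}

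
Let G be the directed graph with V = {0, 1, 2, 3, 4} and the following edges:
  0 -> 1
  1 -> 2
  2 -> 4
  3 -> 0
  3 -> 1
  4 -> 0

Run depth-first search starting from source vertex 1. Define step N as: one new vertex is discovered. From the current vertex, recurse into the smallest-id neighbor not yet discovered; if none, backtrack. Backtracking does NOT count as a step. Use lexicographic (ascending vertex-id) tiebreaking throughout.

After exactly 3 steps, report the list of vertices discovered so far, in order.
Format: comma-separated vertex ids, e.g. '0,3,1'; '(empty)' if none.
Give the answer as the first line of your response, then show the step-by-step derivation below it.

1,2,4

step 1: discover 1; path=1; order=1
step 2: discover 2; path=1>2; order=1,2
step 3: discover 4; path=1>2>4; order=1,2,4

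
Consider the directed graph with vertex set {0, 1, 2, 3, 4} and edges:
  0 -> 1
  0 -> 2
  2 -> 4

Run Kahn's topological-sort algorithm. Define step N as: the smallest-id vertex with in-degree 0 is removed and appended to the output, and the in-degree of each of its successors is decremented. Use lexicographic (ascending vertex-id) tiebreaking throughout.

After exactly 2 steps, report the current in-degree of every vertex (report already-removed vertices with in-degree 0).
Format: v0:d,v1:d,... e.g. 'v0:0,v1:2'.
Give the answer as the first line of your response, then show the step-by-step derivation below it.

v0:0,v1:0,v2:0,v3:0,v4:1

step 1: output 0; order=[0]; indeg=(0,0,0,0,1)
step 2: output 1; order=[0,1]; indeg=(0,0,0,0,1)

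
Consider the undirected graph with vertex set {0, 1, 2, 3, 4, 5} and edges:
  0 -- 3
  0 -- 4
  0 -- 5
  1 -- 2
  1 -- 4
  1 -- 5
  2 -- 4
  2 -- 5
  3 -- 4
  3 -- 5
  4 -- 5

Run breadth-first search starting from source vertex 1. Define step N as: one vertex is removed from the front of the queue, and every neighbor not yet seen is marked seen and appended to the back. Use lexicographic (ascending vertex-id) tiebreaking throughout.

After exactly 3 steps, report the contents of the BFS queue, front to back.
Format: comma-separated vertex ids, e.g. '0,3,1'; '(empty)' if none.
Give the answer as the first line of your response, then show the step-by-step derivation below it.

5,0,3

step 1: dequeue 1; queue=[2,4,5]; order=1
step 2: dequeue 2; queue=[4,5]; order=1,2
step 3: dequeue 4; queue=[5,0,3]; order=1,2,4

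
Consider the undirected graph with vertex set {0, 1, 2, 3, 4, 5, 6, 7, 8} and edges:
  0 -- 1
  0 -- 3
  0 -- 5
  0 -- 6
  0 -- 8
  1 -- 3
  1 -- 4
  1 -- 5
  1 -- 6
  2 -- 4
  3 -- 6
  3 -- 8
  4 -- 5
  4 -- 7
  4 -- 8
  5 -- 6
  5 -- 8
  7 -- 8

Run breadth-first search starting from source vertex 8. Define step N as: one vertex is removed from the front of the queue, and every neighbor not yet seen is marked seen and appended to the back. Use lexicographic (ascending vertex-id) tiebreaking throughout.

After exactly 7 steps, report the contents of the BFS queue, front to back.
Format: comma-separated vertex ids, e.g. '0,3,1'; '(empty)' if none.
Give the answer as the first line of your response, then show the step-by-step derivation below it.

6,2

step 1: dequeue 8; queue=[0,3,4,5,7]; order=8
step 2: dequeue 0; queue=[3,4,5,7,1,6]; order=8,0
step 3: dequeue 3; queue=[4,5,7,1,6]; order=8,0,3
step 4: dequeue 4; queue=[5,7,1,6,2]; order=8,0,3,4
step 5: dequeue 5; queue=[7,1,6,2]; order=8,0,3,4,5
step 6: dequeue 7; queue=[1,6,2]; order=8,0,3,4,5,7
step 7: dequeue 1; queue=[6,2]; order=8,0,3,4,5,7,1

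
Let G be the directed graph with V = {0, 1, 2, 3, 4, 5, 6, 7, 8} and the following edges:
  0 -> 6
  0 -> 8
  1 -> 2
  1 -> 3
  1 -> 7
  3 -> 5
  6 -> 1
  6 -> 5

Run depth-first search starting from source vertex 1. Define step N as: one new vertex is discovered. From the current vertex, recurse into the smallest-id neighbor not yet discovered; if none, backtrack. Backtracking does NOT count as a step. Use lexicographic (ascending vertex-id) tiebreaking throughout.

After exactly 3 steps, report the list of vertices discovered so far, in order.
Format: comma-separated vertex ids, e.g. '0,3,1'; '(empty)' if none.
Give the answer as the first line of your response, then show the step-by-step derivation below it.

1,2,3

step 1: discover 1; path=1; order=1
step 2: discover 2; path=1>2; order=1,2
step 3: discover 3; path=1>3; order=1,2,3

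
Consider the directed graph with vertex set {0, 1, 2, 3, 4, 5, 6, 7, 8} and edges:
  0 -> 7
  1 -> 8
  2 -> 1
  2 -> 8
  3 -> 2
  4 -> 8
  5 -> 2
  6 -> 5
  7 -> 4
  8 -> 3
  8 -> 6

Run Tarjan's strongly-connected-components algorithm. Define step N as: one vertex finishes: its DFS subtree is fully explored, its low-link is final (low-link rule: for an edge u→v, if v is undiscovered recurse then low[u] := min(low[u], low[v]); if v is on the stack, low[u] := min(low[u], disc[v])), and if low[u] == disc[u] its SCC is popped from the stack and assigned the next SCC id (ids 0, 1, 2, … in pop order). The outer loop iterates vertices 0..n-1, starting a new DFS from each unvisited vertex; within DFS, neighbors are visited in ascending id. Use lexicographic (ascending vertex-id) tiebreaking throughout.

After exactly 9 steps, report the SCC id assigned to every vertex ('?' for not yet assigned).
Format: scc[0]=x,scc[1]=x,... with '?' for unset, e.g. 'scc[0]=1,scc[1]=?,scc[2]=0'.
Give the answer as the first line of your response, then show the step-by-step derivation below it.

scc[0]=3,scc[1]=0,scc[2]=0,scc[3]=0,scc[4]=1,scc[5]=0,scc[6]=0,scc[7]=2,scc[8]=0

step 1: low=(low[0]=0,low[1]=3,low[2]=5,low[3]=4,low[4]=2,low[5]=?,low[6]=?,low[7]=1,low[8]=3); scc=(scc[0]=?,scc[1]=?,scc[2]=?,scc[3]=?,scc[4]=?,scc[5]=?,scc[6]=?,scc[7]=?,scc[8]=?)
step 2: low=(low[0]=0,low[1]=3,low[2]=3,low[3]=4,low[4]=2,low[5]=?,low[6]=?,low[7]=1,low[8]=3); scc=(scc[0]=?,scc[1]=?,scc[2]=?,scc[3]=?,scc[4]=?,scc[5]=?,scc[6]=?,scc[7]=?,scc[8]=?)
step 3: low=(low[0]=0,low[1]=3,low[2]=3,low[3]=3,low[4]=2,low[5]=?,low[6]=?,low[7]=1,low[8]=3); scc=(scc[0]=?,scc[1]=?,scc[2]=?,scc[3]=?,scc[4]=?,scc[5]=?,scc[6]=?,scc[7]=?,scc[8]=?)
step 4: low=(low[0]=0,low[1]=3,low[2]=3,low[3]=3,low[4]=2,low[5]=5,low[6]=7,low[7]=1,low[8]=3); scc=(scc[0]=?,scc[1]=?,scc[2]=?,scc[3]=?,scc[4]=?,scc[5]=?,scc[6]=?,scc[7]=?,scc[8]=?)
step 5: low=(low[0]=0,low[1]=3,low[2]=3,low[3]=3,low[4]=2,low[5]=5,low[6]=5,low[7]=1,low[8]=3); scc=(scc[0]=?,scc[1]=?,scc[2]=?,scc[3]=?,scc[4]=?,scc[5]=?,scc[6]=?,scc[7]=?,scc[8]=?)
step 6: low=(low[0]=0,low[1]=3,low[2]=3,low[3]=3,low[4]=2,low[5]=5,low[6]=5,low[7]=1,low[8]=3); scc=(scc[0]=?,scc[1]=0,scc[2]=0,scc[3]=0,scc[4]=?,scc[5]=0,scc[6]=0,scc[7]=?,scc[8]=0)
step 7: low=(low[0]=0,low[1]=3,low[2]=3,low[3]=3,low[4]=2,low[5]=5,low[6]=5,low[7]=1,low[8]=3); scc=(scc[0]=?,scc[1]=0,scc[2]=0,scc[3]=0,scc[4]=1,scc[5]=0,scc[6]=0,scc[7]=?,scc[8]=0)
step 8: low=(low[0]=0,low[1]=3,low[2]=3,low[3]=3,low[4]=2,low[5]=5,low[6]=5,low[7]=1,low[8]=3); scc=(scc[0]=?,scc[1]=0,scc[2]=0,scc[3]=0,scc[4]=1,scc[5]=0,scc[6]=0,scc[7]=2,scc[8]=0)
step 9: low=(low[0]=0,low[1]=3,low[2]=3,low[3]=3,low[4]=2,low[5]=5,low[6]=5,low[7]=1,low[8]=3); scc=(scc[0]=3,scc[1]=0,scc[2]=0,scc[3]=0,scc[4]=1,scc[5]=0,scc[6]=0,scc[7]=2,scc[8]=0)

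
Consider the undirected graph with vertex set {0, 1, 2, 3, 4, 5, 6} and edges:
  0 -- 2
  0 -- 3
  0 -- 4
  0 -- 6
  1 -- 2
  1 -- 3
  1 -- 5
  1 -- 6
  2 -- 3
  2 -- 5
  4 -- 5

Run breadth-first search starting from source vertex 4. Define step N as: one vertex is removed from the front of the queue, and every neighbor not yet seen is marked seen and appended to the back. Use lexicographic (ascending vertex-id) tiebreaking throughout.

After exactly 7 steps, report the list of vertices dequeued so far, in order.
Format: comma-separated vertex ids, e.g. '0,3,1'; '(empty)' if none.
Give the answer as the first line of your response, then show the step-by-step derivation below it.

4,0,5,2,3,6,1

step 1: dequeue 4; queue=[0,5]; order=4
step 2: dequeue 0; queue=[5,2,3,6]; order=4,0
step 3: dequeue 5; queue=[2,3,6,1]; order=4,0,5
step 4: dequeue 2; queue=[3,6,1]; order=4,0,5,2
step 5: dequeue 3; queue=[6,1]; order=4,0,5,2,3
step 6: dequeue 6; queue=[1]; order=4,0,5,2,3,6
step 7: dequeue 1; queue=[(empty)]; order=4,0,5,2,3,6,1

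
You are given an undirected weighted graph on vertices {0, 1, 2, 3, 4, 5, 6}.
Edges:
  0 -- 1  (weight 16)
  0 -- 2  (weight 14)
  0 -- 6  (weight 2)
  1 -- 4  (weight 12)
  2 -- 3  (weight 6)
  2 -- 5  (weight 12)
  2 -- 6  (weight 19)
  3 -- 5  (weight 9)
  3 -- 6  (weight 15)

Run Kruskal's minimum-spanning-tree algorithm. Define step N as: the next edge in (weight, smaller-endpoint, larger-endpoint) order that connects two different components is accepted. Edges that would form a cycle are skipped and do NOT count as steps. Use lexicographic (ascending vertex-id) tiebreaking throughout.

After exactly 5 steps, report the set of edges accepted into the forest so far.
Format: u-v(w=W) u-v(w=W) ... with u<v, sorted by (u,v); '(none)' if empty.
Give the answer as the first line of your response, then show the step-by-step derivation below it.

0-2(w=14) 0-6(w=2) 1-4(w=12) 2-3(w=6) 3-5(w=9)

step 1: add edge 0-6 (w=2); MST = {0-6(w=2)}
step 2: add edge 2-3 (w=6); MST = {0-6(w=2) 2-3(w=6)}
step 3: add edge 3-5 (w=9); MST = {0-6(w=2) 2-3(w=6) 3-5(w=9)}
step 4: add edge 1-4 (w=12); MST = {0-6(w=2) 1-4(w=12) 2-3(w=6) 3-5(w=9)}
step 5: add edge 0-2 (w=14); MST = {0-2(w=14) 0-6(w=2) 1-4(w=12) 2-3(w=6) 3-5(w=9)}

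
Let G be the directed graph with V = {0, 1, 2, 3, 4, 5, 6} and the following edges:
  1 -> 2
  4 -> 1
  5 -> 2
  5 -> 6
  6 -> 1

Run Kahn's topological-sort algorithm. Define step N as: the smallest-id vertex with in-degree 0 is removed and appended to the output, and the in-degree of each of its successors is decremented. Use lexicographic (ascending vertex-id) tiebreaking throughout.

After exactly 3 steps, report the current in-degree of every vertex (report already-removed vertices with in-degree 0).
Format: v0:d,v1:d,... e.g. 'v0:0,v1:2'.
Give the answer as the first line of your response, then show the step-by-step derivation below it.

v0:0,v1:1,v2:2,v3:0,v4:0,v5:0,v6:1

step 1: output 0; order=[0]; indeg=(0,2,2,0,0,0,1)
step 2: output 3; order=[0,3]; indeg=(0,2,2,0,0,0,1)
step 3: output 4; order=[0,3,4]; indeg=(0,1,2,0,0,0,1)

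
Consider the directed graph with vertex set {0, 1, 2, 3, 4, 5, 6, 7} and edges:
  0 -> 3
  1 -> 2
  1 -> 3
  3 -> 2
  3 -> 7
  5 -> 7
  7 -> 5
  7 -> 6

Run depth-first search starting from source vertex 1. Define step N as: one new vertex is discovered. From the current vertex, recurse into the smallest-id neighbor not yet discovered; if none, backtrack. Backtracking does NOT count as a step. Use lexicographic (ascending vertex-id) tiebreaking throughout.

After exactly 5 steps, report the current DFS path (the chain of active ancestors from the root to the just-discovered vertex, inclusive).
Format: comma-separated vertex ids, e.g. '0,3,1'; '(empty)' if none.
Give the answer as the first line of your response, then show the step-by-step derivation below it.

1,3,7,5

step 1: discover 1; path=1; order=1
step 2: discover 2; path=1>2; order=1,2
step 3: discover 3; path=1>3; order=1,2,3
step 4: discover 7; path=1>3>7; order=1,2,3,7
step 5: discover 5; path=1>3>7>5; order=1,2,3,7,5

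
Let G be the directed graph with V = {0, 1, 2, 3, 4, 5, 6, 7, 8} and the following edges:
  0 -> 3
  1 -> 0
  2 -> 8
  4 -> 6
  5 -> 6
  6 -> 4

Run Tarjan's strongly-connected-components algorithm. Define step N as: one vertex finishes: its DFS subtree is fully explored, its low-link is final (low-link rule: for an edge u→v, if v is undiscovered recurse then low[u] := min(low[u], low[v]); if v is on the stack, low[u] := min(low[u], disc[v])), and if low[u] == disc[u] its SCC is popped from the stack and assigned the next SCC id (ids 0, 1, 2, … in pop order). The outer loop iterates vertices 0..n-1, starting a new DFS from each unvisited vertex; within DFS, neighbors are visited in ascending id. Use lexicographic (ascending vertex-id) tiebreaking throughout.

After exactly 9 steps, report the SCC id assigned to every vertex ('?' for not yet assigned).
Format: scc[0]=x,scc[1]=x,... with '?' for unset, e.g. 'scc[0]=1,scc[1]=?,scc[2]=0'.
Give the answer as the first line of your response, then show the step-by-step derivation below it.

scc[0]=1,scc[1]=2,scc[2]=4,scc[3]=0,scc[4]=5,scc[5]=6,scc[6]=5,scc[7]=7,scc[8]=3

step 1: low=(low[0]=0,low[1]=?,low[2]=?,low[3]=1,low[4]=?,low[5]=?,low[6]=?,low[7]=?,low[8]=?); scc=(scc[0]=?,scc[1]=?,scc[2]=?,scc[3]=0,scc[4]=?,scc[5]=?,scc[6]=?,scc[7]=?,scc[8]=?)
step 2: low=(low[0]=0,low[1]=?,low[2]=?,low[3]=1,low[4]=?,low[5]=?,low[6]=?,low[7]=?,low[8]=?); scc=(scc[0]=1,scc[1]=?,scc[2]=?,scc[3]=0,scc[4]=?,scc[5]=?,scc[6]=?,scc[7]=?,scc[8]=?)
step 3: low=(low[0]=0,low[1]=2,low[2]=?,low[3]=1,low[4]=?,low[5]=?,low[6]=?,low[7]=?,low[8]=?); scc=(scc[0]=1,scc[1]=2,scc[2]=?,scc[3]=0,scc[4]=?,scc[5]=?,scc[6]=?,scc[7]=?,scc[8]=?)
step 4: low=(low[0]=0,low[1]=2,low[2]=3,low[3]=1,low[4]=?,low[5]=?,low[6]=?,low[7]=?,low[8]=4); scc=(scc[0]=1,scc[1]=2,scc[2]=?,scc[3]=0,scc[4]=?,scc[5]=?,scc[6]=?,scc[7]=?,scc[8]=3)
step 5: low=(low[0]=0,low[1]=2,low[2]=3,low[3]=1,low[4]=?,low[5]=?,low[6]=?,low[7]=?,low[8]=4); scc=(scc[0]=1,scc[1]=2,scc[2]=4,scc[3]=0,scc[4]=?,scc[5]=?,scc[6]=?,scc[7]=?,scc[8]=3)
step 6: low=(low[0]=0,low[1]=2,low[2]=3,low[3]=1,low[4]=5,low[5]=?,low[6]=5,low[7]=?,low[8]=4); scc=(scc[0]=1,scc[1]=2,scc[2]=4,scc[3]=0,scc[4]=?,scc[5]=?,scc[6]=?,scc[7]=?,scc[8]=3)
step 7: low=(low[0]=0,low[1]=2,low[2]=3,low[3]=1,low[4]=5,low[5]=?,low[6]=5,low[7]=?,low[8]=4); scc=(scc[0]=1,scc[1]=2,scc[2]=4,scc[3]=0,scc[4]=5,scc[5]=?,scc[6]=5,scc[7]=?,scc[8]=3)
step 8: low=(low[0]=0,low[1]=2,low[2]=3,low[3]=1,low[4]=5,low[5]=7,low[6]=5,low[7]=?,low[8]=4); scc=(scc[0]=1,scc[1]=2,scc[2]=4,scc[3]=0,scc[4]=5,scc[5]=6,scc[6]=5,scc[7]=?,scc[8]=3)
step 9: low=(low[0]=0,low[1]=2,low[2]=3,low[3]=1,low[4]=5,low[5]=7,low[6]=5,low[7]=8,low[8]=4); scc=(scc[0]=1,scc[1]=2,scc[2]=4,scc[3]=0,scc[4]=5,scc[5]=6,scc[6]=5,scc[7]=7,scc[8]=3)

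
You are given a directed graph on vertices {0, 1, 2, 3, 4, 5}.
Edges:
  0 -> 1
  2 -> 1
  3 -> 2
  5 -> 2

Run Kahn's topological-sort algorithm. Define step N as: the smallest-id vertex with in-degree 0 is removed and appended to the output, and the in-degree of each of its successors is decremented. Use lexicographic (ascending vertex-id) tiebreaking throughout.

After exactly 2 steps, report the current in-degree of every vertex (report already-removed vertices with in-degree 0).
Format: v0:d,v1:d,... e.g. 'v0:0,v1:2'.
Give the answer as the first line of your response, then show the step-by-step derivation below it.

v0:0,v1:1,v2:1,v3:0,v4:0,v5:0

step 1: output 0; order=[0]; indeg=(0,1,2,0,0,0)
step 2: output 3; order=[0,3]; indeg=(0,1,1,0,0,0)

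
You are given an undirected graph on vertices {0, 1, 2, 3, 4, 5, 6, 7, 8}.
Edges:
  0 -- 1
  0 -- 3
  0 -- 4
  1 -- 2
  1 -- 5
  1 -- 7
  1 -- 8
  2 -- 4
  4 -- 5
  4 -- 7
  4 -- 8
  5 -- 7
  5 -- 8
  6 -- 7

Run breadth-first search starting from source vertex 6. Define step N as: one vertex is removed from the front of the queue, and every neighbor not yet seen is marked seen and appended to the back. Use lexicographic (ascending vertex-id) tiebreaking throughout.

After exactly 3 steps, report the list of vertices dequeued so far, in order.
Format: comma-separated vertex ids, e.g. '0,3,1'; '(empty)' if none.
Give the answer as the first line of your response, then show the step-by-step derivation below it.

6,7,1

step 1: dequeue 6; queue=[7]; order=6
step 2: dequeue 7; queue=[1,4,5]; order=6,7
step 3: dequeue 1; queue=[4,5,0,2,8]; order=6,7,1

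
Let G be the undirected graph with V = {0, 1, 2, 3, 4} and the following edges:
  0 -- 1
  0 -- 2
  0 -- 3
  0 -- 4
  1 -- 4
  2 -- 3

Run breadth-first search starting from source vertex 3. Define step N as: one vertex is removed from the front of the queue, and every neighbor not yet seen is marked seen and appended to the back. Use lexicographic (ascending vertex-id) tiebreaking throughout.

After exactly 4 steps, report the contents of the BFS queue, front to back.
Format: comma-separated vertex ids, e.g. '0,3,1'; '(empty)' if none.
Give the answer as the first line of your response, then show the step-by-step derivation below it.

4

step 1: dequeue 3; queue=[0,2]; order=3
step 2: dequeue 0; queue=[2,1,4]; order=3,0
step 3: dequeue 2; queue=[1,4]; order=3,0,2
step 4: dequeue 1; queue=[4]; order=3,0,2,1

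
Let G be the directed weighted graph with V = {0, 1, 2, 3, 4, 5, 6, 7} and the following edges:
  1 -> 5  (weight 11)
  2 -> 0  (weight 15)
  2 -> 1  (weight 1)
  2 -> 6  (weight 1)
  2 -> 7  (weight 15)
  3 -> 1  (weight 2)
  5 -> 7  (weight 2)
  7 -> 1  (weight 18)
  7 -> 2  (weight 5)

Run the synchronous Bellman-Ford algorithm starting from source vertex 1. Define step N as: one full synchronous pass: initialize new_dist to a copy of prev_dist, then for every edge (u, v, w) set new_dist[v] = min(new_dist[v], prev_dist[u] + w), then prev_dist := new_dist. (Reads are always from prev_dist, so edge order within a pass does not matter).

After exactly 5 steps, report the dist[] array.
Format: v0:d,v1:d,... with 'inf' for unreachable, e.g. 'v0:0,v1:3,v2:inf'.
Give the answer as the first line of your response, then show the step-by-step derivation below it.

v0:33,v1:0,v2:18,v3:inf,v4:inf,v5:11,v6:19,v7:13

step 1: dist = v0:inf,v1:0,v2:inf,v3:inf,v4:inf,v5:11,v6:inf,v7:inf
step 2: dist = v0:inf,v1:0,v2:inf,v3:inf,v4:inf,v5:11,v6:inf,v7:13
step 3: dist = v0:inf,v1:0,v2:18,v3:inf,v4:inf,v5:11,v6:inf,v7:13
step 4: dist = v0:33,v1:0,v2:18,v3:inf,v4:inf,v5:11,v6:19,v7:13
step 5: dist = v0:33,v1:0,v2:18,v3:inf,v4:inf,v5:11,v6:19,v7:13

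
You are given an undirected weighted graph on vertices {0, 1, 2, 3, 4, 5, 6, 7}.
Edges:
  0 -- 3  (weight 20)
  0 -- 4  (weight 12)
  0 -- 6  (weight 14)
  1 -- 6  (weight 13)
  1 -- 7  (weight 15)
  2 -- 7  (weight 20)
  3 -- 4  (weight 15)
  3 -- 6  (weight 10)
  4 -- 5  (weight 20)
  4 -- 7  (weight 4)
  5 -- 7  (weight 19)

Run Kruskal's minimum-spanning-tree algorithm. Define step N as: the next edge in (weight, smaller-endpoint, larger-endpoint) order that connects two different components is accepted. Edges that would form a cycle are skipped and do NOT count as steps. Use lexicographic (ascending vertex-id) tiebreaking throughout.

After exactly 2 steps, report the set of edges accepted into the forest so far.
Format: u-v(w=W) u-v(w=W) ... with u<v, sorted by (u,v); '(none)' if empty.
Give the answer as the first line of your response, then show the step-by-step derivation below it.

3-6(w=10) 4-7(w=4)

step 1: add edge 4-7 (w=4); MST = {4-7(w=4)}
step 2: add edge 3-6 (w=10); MST = {3-6(w=10) 4-7(w=4)}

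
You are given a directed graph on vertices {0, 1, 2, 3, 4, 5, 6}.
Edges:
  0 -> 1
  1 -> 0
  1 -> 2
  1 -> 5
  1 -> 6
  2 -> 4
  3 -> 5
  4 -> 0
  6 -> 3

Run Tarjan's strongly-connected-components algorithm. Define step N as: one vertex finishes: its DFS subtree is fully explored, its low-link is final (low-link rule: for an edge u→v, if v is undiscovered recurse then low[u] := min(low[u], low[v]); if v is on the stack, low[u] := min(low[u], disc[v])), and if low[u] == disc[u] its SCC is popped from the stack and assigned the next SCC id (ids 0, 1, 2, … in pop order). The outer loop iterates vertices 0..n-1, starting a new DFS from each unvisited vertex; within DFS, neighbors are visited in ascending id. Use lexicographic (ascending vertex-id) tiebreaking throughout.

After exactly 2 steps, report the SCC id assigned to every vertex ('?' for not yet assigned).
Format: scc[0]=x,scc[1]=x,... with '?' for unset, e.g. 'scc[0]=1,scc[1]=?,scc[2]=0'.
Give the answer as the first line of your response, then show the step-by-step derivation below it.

scc[0]=?,scc[1]=?,scc[2]=?,scc[3]=?,scc[4]=?,scc[5]=?,scc[6]=?

step 1: low=(low[0]=0,low[1]=0,low[2]=2,low[3]=?,low[4]=0,low[5]=?,low[6]=?); scc=(scc[0]=?,scc[1]=?,scc[2]=?,scc[3]=?,scc[4]=?,scc[5]=?,scc[6]=?)
step 2: low=(low[0]=0,low[1]=0,low[2]=0,low[3]=?,low[4]=0,low[5]=?,low[6]=?); scc=(scc[0]=?,scc[1]=?,scc[2]=?,scc[3]=?,scc[4]=?,scc[5]=?,scc[6]=?)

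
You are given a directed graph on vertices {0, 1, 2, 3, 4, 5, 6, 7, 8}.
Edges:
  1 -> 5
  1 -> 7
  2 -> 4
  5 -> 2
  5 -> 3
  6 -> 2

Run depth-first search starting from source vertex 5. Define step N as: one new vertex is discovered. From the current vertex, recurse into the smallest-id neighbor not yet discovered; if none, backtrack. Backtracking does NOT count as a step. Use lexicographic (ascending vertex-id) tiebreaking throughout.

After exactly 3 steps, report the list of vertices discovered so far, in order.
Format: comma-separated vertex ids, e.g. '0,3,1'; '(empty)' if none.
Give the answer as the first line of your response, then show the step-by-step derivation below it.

5,2,4

step 1: discover 5; path=5; order=5
step 2: discover 2; path=5>2; order=5,2
step 3: discover 4; path=5>2>4; order=5,2,4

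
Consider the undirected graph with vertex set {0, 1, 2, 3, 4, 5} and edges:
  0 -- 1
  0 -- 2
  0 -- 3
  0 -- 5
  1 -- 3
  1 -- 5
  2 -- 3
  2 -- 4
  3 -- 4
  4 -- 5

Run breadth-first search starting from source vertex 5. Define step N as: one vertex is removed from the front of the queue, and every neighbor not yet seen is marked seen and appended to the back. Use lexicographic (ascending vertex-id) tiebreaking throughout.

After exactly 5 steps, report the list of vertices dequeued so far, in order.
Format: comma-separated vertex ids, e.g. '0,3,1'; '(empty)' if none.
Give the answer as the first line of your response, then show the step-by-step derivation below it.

5,0,1,4,2

step 1: dequeue 5; queue=[0,1,4]; order=5
step 2: dequeue 0; queue=[1,4,2,3]; order=5,0
step 3: dequeue 1; queue=[4,2,3]; order=5,0,1
step 4: dequeue 4; queue=[2,3]; order=5,0,1,4
step 5: dequeue 2; queue=[3]; order=5,0,1,4,2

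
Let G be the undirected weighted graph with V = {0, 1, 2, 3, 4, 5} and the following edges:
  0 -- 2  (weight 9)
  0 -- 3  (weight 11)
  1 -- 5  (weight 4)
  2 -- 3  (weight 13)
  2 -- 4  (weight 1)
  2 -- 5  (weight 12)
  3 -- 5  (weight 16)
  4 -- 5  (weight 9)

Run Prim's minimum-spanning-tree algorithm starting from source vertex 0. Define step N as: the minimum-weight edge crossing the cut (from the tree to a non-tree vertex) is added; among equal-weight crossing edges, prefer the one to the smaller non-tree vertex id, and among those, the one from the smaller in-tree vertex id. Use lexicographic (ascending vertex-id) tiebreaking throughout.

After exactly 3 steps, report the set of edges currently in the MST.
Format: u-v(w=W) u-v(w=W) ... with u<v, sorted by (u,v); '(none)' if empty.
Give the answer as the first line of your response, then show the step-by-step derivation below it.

0-2(w=9) 2-4(w=1) 4-5(w=9)

step 1: add edge 0-2 (w=9); MST = {0-2(w=9)}
step 2: add edge 2-4 (w=1); MST = {0-2(w=9) 2-4(w=1)}
step 3: add edge 4-5 (w=9); MST = {0-2(w=9) 2-4(w=1) 4-5(w=9)}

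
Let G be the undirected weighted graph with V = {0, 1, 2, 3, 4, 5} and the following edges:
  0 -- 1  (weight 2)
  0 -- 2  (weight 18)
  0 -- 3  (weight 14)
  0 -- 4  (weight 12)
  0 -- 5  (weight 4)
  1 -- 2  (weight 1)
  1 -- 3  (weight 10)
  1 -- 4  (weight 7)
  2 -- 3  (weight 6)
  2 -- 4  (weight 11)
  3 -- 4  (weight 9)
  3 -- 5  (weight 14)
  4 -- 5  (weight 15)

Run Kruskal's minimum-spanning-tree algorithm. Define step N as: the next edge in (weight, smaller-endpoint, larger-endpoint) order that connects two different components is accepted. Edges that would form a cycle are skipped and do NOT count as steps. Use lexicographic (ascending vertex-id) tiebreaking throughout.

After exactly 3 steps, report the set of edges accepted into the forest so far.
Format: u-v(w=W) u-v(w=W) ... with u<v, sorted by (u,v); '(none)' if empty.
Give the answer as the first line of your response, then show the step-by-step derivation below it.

0-1(w=2) 0-5(w=4) 1-2(w=1)

step 1: add edge 1-2 (w=1); MST = {1-2(w=1)}
step 2: add edge 0-1 (w=2); MST = {0-1(w=2) 1-2(w=1)}
step 3: add edge 0-5 (w=4); MST = {0-1(w=2) 0-5(w=4) 1-2(w=1)}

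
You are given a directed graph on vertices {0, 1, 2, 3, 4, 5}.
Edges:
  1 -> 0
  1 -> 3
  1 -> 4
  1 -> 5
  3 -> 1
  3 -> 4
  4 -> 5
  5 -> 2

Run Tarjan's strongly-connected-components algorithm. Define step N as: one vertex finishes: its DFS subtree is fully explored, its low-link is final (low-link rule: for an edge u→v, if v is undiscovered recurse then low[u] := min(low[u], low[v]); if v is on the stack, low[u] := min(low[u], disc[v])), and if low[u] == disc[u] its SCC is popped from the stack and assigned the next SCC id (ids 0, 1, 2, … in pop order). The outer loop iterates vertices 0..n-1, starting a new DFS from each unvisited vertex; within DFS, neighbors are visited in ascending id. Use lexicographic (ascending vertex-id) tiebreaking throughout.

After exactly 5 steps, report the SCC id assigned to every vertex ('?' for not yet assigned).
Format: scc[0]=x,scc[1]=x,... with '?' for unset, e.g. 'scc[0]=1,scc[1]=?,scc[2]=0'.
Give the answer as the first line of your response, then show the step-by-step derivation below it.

scc[0]=0,scc[1]=?,scc[2]=1,scc[3]=?,scc[4]=3,scc[5]=2

step 1: low=(low[0]=0,low[1]=?,low[2]=?,low[3]=?,low[4]=?,low[5]=?); scc=(scc[0]=0,scc[1]=?,scc[2]=?,scc[3]=?,scc[4]=?,scc[5]=?)
step 2: low=(low[0]=0,low[1]=1,low[2]=5,low[3]=1,low[4]=3,low[5]=4); scc=(scc[0]=0,scc[1]=?,scc[2]=1,scc[3]=?,scc[4]=?,scc[5]=?)
step 3: low=(low[0]=0,low[1]=1,low[2]=5,low[3]=1,low[4]=3,low[5]=4); scc=(scc[0]=0,scc[1]=?,scc[2]=1,scc[3]=?,scc[4]=?,scc[5]=2)
step 4: low=(low[0]=0,low[1]=1,low[2]=5,low[3]=1,low[4]=3,low[5]=4); scc=(scc[0]=0,scc[1]=?,scc[2]=1,scc[3]=?,scc[4]=3,scc[5]=2)
step 5: low=(low[0]=0,low[1]=1,low[2]=5,low[3]=1,low[4]=3,low[5]=4); scc=(scc[0]=0,scc[1]=?,scc[2]=1,scc[3]=?,scc[4]=3,scc[5]=2)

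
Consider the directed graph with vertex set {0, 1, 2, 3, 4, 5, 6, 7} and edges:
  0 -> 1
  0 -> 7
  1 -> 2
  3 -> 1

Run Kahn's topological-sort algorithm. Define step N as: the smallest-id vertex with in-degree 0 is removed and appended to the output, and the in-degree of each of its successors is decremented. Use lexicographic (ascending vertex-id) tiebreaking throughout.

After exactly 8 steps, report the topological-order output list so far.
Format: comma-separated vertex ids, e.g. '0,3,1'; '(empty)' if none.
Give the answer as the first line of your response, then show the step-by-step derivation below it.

0,3,1,2,4,5,6,7

step 1: output 0; order=[0]; indeg=(0,1,1,0,0,0,0,0)
step 2: output 3; order=[0,3]; indeg=(0,0,1,0,0,0,0,0)
step 3: output 1; order=[0,3,1]; indeg=(0,0,0,0,0,0,0,0)
step 4: output 2; order=[0,3,1,2]; indeg=(0,0,0,0,0,0,0,0)
step 5: output 4; order=[0,3,1,2,4]; indeg=(0,0,0,0,0,0,0,0)
step 6: output 5; order=[0,3,1,2,4,5]; indeg=(0,0,0,0,0,0,0,0)
step 7: output 6; order=[0,3,1,2,4,5,6]; indeg=(0,0,0,0,0,0,0,0)
step 8: output 7; order=[0,3,1,2,4,5,6,7]; indeg=(0,0,0,0,0,0,0,0)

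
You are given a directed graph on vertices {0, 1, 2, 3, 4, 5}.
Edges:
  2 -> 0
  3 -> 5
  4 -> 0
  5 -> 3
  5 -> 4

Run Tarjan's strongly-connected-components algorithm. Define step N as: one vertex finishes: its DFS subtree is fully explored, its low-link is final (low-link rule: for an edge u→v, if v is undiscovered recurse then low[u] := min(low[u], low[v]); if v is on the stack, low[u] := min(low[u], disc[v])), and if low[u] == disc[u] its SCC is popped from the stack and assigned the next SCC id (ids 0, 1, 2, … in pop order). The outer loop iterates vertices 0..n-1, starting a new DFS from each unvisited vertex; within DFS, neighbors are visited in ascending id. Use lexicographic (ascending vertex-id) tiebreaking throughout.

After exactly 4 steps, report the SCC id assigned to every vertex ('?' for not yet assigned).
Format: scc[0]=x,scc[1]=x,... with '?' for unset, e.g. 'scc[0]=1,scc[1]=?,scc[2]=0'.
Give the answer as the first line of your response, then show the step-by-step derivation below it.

scc[0]=0,scc[1]=1,scc[2]=2,scc[3]=?,scc[4]=3,scc[5]=?

step 1: low=(low[0]=0,low[1]=?,low[2]=?,low[3]=?,low[4]=?,low[5]=?); scc=(scc[0]=0,scc[1]=?,scc[2]=?,scc[3]=?,scc[4]=?,scc[5]=?)
step 2: low=(low[0]=0,low[1]=1,low[2]=?,low[3]=?,low[4]=?,low[5]=?); scc=(scc[0]=0,scc[1]=1,scc[2]=?,scc[3]=?,scc[4]=?,scc[5]=?)
step 3: low=(low[0]=0,low[1]=1,low[2]=2,low[3]=?,low[4]=?,low[5]=?); scc=(scc[0]=0,scc[1]=1,scc[2]=2,scc[3]=?,scc[4]=?,scc[5]=?)
step 4: low=(low[0]=0,low[1]=1,low[2]=2,low[3]=3,low[4]=5,low[5]=3); scc=(scc[0]=0,scc[1]=1,scc[2]=2,scc[3]=?,scc[4]=3,scc[5]=?)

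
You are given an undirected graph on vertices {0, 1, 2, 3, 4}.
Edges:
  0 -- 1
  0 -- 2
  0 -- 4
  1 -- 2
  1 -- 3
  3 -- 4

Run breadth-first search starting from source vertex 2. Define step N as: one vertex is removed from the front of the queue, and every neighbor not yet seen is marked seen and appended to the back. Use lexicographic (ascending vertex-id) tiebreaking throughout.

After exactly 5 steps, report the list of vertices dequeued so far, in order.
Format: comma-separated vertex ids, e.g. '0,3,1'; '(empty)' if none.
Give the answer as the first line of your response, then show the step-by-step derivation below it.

2,0,1,4,3

step 1: dequeue 2; queue=[0,1]; order=2
step 2: dequeue 0; queue=[1,4]; order=2,0
step 3: dequeue 1; queue=[4,3]; order=2,0,1
step 4: dequeue 4; queue=[3]; order=2,0,1,4
step 5: dequeue 3; queue=[(empty)]; order=2,0,1,4,3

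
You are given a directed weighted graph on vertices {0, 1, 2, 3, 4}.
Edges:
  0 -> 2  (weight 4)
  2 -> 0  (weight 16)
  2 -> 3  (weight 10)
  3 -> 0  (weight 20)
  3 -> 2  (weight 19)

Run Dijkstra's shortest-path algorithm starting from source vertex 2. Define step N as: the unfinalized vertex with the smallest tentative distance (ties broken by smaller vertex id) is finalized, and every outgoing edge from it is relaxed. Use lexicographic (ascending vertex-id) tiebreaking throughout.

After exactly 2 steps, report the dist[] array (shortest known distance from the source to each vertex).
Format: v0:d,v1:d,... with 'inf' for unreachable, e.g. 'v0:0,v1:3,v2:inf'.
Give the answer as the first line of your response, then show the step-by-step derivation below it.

v0:16,v1:inf,v2:0,v3:10,v4:inf

step 1: dist = v0:16,v1:inf,v2:0,v3:10,v4:inf
step 2: dist = v0:16,v1:inf,v2:0,v3:10,v4:inf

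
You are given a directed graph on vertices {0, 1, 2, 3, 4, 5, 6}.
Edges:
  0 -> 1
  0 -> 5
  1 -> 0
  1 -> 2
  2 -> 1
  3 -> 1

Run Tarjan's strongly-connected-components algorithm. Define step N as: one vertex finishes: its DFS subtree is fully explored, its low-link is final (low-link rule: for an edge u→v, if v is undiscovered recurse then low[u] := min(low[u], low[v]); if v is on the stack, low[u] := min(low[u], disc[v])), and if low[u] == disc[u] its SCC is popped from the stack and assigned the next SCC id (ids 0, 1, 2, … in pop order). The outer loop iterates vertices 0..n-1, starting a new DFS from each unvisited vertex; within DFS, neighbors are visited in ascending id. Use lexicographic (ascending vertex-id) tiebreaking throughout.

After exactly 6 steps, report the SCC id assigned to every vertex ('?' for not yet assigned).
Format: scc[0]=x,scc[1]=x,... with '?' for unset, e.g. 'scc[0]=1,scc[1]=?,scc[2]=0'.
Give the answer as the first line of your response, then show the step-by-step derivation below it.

scc[0]=1,scc[1]=1,scc[2]=1,scc[3]=2,scc[4]=3,scc[5]=0,scc[6]=?

step 1: low=(low[0]=0,low[1]=0,low[2]=1,low[3]=?,low[4]=?,low[5]=?,low[6]=?); scc=(scc[0]=?,scc[1]=?,scc[2]=?,scc[3]=?,scc[4]=?,scc[5]=?,scc[6]=?)
step 2: low=(low[0]=0,low[1]=0,low[2]=1,low[3]=?,low[4]=?,low[5]=?,low[6]=?); scc=(scc[0]=?,scc[1]=?,scc[2]=?,scc[3]=?,scc[4]=?,scc[5]=?,scc[6]=?)
step 3: low=(low[0]=0,low[1]=0,low[2]=1,low[3]=?,low[4]=?,low[5]=3,low[6]=?); scc=(scc[0]=?,scc[1]=?,scc[2]=?,scc[3]=?,scc[4]=?,scc[5]=0,scc[6]=?)
step 4: low=(low[0]=0,low[1]=0,low[2]=1,low[3]=?,low[4]=?,low[5]=3,low[6]=?); scc=(scc[0]=1,scc[1]=1,scc[2]=1,scc[3]=?,scc[4]=?,scc[5]=0,scc[6]=?)
step 5: low=(low[0]=0,low[1]=0,low[2]=1,low[3]=4,low[4]=?,low[5]=3,low[6]=?); scc=(scc[0]=1,scc[1]=1,scc[2]=1,scc[3]=2,scc[4]=?,scc[5]=0,scc[6]=?)
step 6: low=(low[0]=0,low[1]=0,low[2]=1,low[3]=4,low[4]=5,low[5]=3,low[6]=?); scc=(scc[0]=1,scc[1]=1,scc[2]=1,scc[3]=2,scc[4]=3,scc[5]=0,scc[6]=?)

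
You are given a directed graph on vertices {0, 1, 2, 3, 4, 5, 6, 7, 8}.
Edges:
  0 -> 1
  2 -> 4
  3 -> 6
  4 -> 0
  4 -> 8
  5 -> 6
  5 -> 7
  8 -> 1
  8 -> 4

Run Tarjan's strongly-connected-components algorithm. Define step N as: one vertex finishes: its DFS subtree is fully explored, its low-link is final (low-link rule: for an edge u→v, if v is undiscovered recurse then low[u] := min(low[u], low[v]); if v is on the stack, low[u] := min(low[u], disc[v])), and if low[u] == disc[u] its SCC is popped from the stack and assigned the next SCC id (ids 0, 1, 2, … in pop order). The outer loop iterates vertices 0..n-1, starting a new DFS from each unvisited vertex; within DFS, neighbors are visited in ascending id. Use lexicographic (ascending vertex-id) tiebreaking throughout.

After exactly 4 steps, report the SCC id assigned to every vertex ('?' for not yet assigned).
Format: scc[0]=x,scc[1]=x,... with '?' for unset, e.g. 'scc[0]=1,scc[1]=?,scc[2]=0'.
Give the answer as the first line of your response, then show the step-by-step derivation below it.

scc[0]=1,scc[1]=0,scc[2]=?,scc[3]=?,scc[4]=2,scc[5]=?,scc[6]=?,scc[7]=?,scc[8]=2

step 1: low=(low[0]=0,low[1]=1,low[2]=?,low[3]=?,low[4]=?,low[5]=?,low[6]=?,low[7]=?,low[8]=?); scc=(scc[0]=?,scc[1]=0,scc[2]=?,scc[3]=?,scc[4]=?,scc[5]=?,scc[6]=?,scc[7]=?,scc[8]=?)
step 2: low=(low[0]=0,low[1]=1,low[2]=?,low[3]=?,low[4]=?,low[5]=?,low[6]=?,low[7]=?,low[8]=?); scc=(scc[0]=1,scc[1]=0,scc[2]=?,scc[3]=?,scc[4]=?,scc[5]=?,scc[6]=?,scc[7]=?,scc[8]=?)
step 3: low=(low[0]=0,low[1]=1,low[2]=2,low[3]=?,low[4]=3,low[5]=?,low[6]=?,low[7]=?,low[8]=3); scc=(scc[0]=1,scc[1]=0,scc[2]=?,scc[3]=?,scc[4]=?,scc[5]=?,scc[6]=?,scc[7]=?,scc[8]=?)
step 4: low=(low[0]=0,low[1]=1,low[2]=2,low[3]=?,low[4]=3,low[5]=?,low[6]=?,low[7]=?,low[8]=3); scc=(scc[0]=1,scc[1]=0,scc[2]=?,scc[3]=?,scc[4]=2,scc[5]=?,scc[6]=?,scc[7]=?,scc[8]=2)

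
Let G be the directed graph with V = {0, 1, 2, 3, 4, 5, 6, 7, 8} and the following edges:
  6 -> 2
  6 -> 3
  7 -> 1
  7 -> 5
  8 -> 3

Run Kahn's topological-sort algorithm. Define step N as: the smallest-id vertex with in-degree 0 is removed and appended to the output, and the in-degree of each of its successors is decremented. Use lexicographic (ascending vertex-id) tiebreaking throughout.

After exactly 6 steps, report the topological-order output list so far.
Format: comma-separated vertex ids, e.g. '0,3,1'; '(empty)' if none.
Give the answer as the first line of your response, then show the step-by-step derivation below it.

0,4,6,2,7,1

step 1: output 0; order=[0]; indeg=(0,1,1,2,0,1,0,0,0)
step 2: output 4; order=[0,4]; indeg=(0,1,1,2,0,1,0,0,0)
step 3: output 6; order=[0,4,6]; indeg=(0,1,0,1,0,1,0,0,0)
step 4: output 2; order=[0,4,6,2]; indeg=(0,1,0,1,0,1,0,0,0)
step 5: output 7; order=[0,4,6,2,7]; indeg=(0,0,0,1,0,0,0,0,0)
step 6: output 1; order=[0,4,6,2,7,1]; indeg=(0,0,0,1,0,0,0,0,0)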